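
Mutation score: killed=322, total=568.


Mutation score = killed / total * 100
Mutation score = 322 / 568 * 100
Mutation score = 56.69%

56.69%


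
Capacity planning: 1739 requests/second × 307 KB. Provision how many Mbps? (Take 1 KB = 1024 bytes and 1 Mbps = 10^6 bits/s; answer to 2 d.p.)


Formula: Mbps = payload_bytes * RPS * 8 / 1e6
Payload per request = 307 KB = 307 * 1024 = 314368 bytes
Total bytes/sec = 314368 * 1739 = 546685952
Total bits/sec = 546685952 * 8 = 4373487616
Mbps = 4373487616 / 1e6 = 4373.49

4373.49 Mbps


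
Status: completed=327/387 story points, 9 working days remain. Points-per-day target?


Formula: Required rate = Remaining points / Days left
Remaining = 387 - 327 = 60 points
Required rate = 60 / 9 = 6.67 points/day

6.67 points/day


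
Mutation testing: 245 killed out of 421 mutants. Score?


Mutation score = killed / total * 100
Mutation score = 245 / 421 * 100
Mutation score = 58.19%

58.19%


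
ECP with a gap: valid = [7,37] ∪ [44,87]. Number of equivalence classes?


Valid ranges: [7,37] and [44,87]
Class 1: x < 7 — invalid
Class 2: 7 ≤ x ≤ 37 — valid
Class 3: 37 < x < 44 — invalid (gap between ranges)
Class 4: 44 ≤ x ≤ 87 — valid
Class 5: x > 87 — invalid
Total equivalence classes: 5

5 equivalence classes


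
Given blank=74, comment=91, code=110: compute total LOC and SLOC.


Total LOC = blank + comment + code
Total LOC = 74 + 91 + 110 = 275
SLOC (source only) = code = 110

Total LOC: 275, SLOC: 110


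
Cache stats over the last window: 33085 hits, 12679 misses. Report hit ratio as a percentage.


Formula: hit rate = hits / (hits + misses) * 100
hit rate = 33085 / (33085 + 12679) * 100
hit rate = 33085 / 45764 * 100
hit rate = 72.29%

72.29%


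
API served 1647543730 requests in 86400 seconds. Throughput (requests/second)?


Formula: throughput = requests / seconds
throughput = 1647543730 / 86400
throughput = 19068.79 requests/second

19068.79 requests/second


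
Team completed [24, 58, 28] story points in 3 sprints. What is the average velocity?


Formula: Avg velocity = Total points / Number of sprints
Points: [24, 58, 28]
Sum = 24 + 58 + 28 = 110
Avg velocity = 110 / 3 = 36.67 points/sprint

36.67 points/sprint


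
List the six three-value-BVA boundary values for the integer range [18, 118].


Range: [18, 118]
Boundaries: just below min, min, min+1, max-1, max, just above max
Values: [17, 18, 19, 117, 118, 119]

[17, 18, 19, 117, 118, 119]


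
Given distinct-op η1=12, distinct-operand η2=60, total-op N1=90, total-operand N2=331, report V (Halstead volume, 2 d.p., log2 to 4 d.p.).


Formula: V = N * log2(η), where N = N1 + N2 and η = η1 + η2
η = 12 + 60 = 72
N = 90 + 331 = 421
log2(72) ≈ 6.1699
V = 421 * 6.1699 = 2597.53

2597.53


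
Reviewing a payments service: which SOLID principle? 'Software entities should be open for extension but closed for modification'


This describes the Open/Closed Principle (OCP)

Open/Closed Principle (OCP)


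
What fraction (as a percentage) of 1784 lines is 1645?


Coverage = covered / total * 100
Coverage = 1645 / 1784 * 100
Coverage = 92.21%

92.21%


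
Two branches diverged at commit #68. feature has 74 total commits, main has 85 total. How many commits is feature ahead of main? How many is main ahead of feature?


Common ancestor: commit #68
feature commits after divergence: 74 - 68 = 6
main commits after divergence: 85 - 68 = 17
feature is 6 commits ahead of main
main is 17 commits ahead of feature

feature ahead: 6, main ahead: 17


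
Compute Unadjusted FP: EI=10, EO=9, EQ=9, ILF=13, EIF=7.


UFP = EI*4 + EO*5 + EQ*4 + ILF*10 + EIF*7
UFP = 10*4 + 9*5 + 9*4 + 13*10 + 7*7
UFP = 40 + 45 + 36 + 130 + 49
UFP = 300

300


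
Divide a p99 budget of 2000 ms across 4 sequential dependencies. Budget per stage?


Formula: per_stage = total_budget / stages
per_stage = 2000 / 4
per_stage = 500.0 ms

500.0 ms


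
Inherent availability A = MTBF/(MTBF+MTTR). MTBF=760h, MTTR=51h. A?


Availability = MTBF / (MTBF + MTTR)
Availability = 760 / (760 + 51)
Availability = 760 / 811
Availability = 93.7115%

93.7115%


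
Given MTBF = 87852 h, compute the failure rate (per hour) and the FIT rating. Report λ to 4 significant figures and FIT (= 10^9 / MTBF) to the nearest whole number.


Formula: λ = 1 / MTBF; FIT = λ × 1e9 = 1e9 / MTBF
λ = 1 / 87852 ≈ 1.138e-05 failures/hour
FIT = 1e9 / 87852 ≈ 11383 failures per 1e9 hours (nearest whole number)

λ = 1.138e-05 /h, FIT = 11383


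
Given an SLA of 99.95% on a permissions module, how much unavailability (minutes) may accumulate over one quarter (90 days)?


Formula: allowed downtime = period * (100 - SLA) / 100
Period (quarter (90 days)) = 129600 minutes
Unavailability fraction = (100 - 99.95) / 100
Allowed downtime = 129600 * (100 - 99.95) / 100
Allowed downtime = 64.8 minutes

64.8 minutes


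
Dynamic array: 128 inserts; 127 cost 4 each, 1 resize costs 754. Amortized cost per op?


Formula: Amortized cost = Total cost / Operations
Total cost = (127 * 4) + (1 * 754)
Total cost = 508 + 754 = 1262
Amortized = 1262 / 128 = 9.8594

9.8594


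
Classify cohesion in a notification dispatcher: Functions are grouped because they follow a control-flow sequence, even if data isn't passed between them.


Reasoning: Grouped by order of execution within a routine, not by data flow
Type: Procedural cohesion

Procedural cohesion


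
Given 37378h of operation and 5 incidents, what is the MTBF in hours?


Formula: MTBF = Total operating time / Number of failures
MTBF = 37378 / 5
MTBF = 7475.6 hours

7475.6 hours


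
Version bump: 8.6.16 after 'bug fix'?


Current: 8.6.16
Change category: 'bug fix' → patch bump
SemVer rule: patch bump → increment PATCH (MAJOR and MINOR unchanged)
New: 8.6.17

8.6.17


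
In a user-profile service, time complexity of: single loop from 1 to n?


Reasoning: one pass through n items
Complexity: O(n)

O(n)


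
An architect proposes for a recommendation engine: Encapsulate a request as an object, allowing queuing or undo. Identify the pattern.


This matches the Command pattern

Command


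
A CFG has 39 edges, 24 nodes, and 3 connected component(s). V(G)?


Formula: V(G) = E - N + 2P
V(G) = 39 - 24 + 2*3
V(G) = 15 + 6
V(G) = 21

21


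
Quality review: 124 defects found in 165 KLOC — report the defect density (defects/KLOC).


Defect density = defects / KLOC
Defect density = 124 / 165
Defect density = 0.752 defects/KLOC

0.752 defects/KLOC


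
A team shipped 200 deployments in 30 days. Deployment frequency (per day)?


Formula: deployments per day = releases / days
= 200 / 30
= 6.667 deploys/day
(equivalently, 46.67 deploys/week)

6.667 deploys/day


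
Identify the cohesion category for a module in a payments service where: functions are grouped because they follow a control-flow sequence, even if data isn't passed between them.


Reasoning: Grouped by order of execution within a routine, not by data flow
Type: Procedural cohesion

Procedural cohesion


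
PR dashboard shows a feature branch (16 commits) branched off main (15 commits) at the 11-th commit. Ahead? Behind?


Common ancestor: commit #11
feature commits after divergence: 16 - 11 = 5
main commits after divergence: 15 - 11 = 4
feature is 5 commits ahead of main
main is 4 commits ahead of feature

feature ahead: 5, main ahead: 4


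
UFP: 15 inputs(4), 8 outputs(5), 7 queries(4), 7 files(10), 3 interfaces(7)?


UFP = EI*4 + EO*5 + EQ*4 + ILF*10 + EIF*7
UFP = 15*4 + 8*5 + 7*4 + 7*10 + 3*7
UFP = 60 + 40 + 28 + 70 + 21
UFP = 219

219


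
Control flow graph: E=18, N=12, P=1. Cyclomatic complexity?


Formula: V(G) = E - N + 2P
V(G) = 18 - 12 + 2*1
V(G) = 6 + 2
V(G) = 8

8


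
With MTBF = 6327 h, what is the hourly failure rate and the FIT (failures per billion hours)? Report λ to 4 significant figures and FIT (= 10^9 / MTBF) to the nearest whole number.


Formula: λ = 1 / MTBF; FIT = λ × 1e9 = 1e9 / MTBF
λ = 1 / 6327 ≈ 1.581e-04 failures/hour
FIT = 1e9 / 6327 ≈ 158053 failures per 1e9 hours (nearest whole number)

λ = 1.581e-04 /h, FIT = 158053


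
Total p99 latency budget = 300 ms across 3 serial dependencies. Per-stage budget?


Formula: per_stage = total_budget / stages
per_stage = 300 / 3
per_stage = 100.0 ms

100.0 ms


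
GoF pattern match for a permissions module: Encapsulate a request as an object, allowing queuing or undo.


This matches the Command pattern

Command


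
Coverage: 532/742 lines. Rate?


Coverage = covered / total * 100
Coverage = 532 / 742 * 100
Coverage = 71.7%

71.7%


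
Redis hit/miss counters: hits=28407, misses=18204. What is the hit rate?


Formula: hit rate = hits / (hits + misses) * 100
hit rate = 28407 / (28407 + 18204) * 100
hit rate = 28407 / 46611 * 100
hit rate = 60.94%

60.94%


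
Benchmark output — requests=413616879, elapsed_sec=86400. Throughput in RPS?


Formula: throughput = requests / seconds
throughput = 413616879 / 86400
throughput = 4787.23 requests/second

4787.23 requests/second


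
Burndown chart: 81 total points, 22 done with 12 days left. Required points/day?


Formula: Required rate = Remaining points / Days left
Remaining = 81 - 22 = 59 points
Required rate = 59 / 12 = 4.92 points/day

4.92 points/day


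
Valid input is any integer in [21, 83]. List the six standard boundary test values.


Range: [21, 83]
Boundaries: just below min, min, min+1, max-1, max, just above max
Values: [20, 21, 22, 82, 83, 84]

[20, 21, 22, 82, 83, 84]


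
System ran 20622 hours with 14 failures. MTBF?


Formula: MTBF = Total operating time / Number of failures
MTBF = 20622 / 14
MTBF = 1473.0 hours

1473.0 hours


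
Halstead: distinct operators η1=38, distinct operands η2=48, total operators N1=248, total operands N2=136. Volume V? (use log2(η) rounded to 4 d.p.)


Formula: V = N * log2(η), where N = N1 + N2 and η = η1 + η2
η = 38 + 48 = 86
N = 248 + 136 = 384
log2(86) ≈ 6.4263
V = 384 * 6.4263 = 2467.70

2467.70


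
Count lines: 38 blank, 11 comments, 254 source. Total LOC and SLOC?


Total LOC = blank + comment + code
Total LOC = 38 + 11 + 254 = 303
SLOC (source only) = code = 254

Total LOC: 303, SLOC: 254


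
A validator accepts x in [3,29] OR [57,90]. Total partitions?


Valid ranges: [3,29] and [57,90]
Class 1: x < 3 — invalid
Class 2: 3 ≤ x ≤ 29 — valid
Class 3: 29 < x < 57 — invalid (gap between ranges)
Class 4: 57 ≤ x ≤ 90 — valid
Class 5: x > 90 — invalid
Total equivalence classes: 5

5 equivalence classes


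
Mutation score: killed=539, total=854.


Mutation score = killed / total * 100
Mutation score = 539 / 854 * 100
Mutation score = 63.11%

63.11%


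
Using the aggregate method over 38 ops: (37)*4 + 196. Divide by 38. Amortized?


Formula: Amortized cost = Total cost / Operations
Total cost = (37 * 4) + (1 * 196)
Total cost = 148 + 196 = 344
Amortized = 344 / 38 = 9.0526

9.0526


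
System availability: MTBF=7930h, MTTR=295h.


Availability = MTBF / (MTBF + MTTR)
Availability = 7930 / (7930 + 295)
Availability = 7930 / 8225
Availability = 96.4134%

96.4134%


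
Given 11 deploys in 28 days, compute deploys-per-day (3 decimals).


Formula: deployments per day = releases / days
= 11 / 28
= 0.393 deploys/day
(equivalently, 2.75 deploys/week)

0.393 deploys/day


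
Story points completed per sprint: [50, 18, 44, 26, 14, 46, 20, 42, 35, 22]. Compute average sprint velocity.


Formula: Avg velocity = Total points / Number of sprints
Points: [50, 18, 44, 26, 14, 46, 20, 42, 35, 22]
Sum = 50 + 18 + 44 + 26 + 14 + 46 + 20 + 42 + 35 + 22 = 317
Avg velocity = 317 / 10 = 31.7 points/sprint

31.7 points/sprint


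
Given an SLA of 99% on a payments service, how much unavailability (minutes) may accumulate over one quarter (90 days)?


Formula: allowed downtime = period * (100 - SLA) / 100
Period (quarter (90 days)) = 129600 minutes
Unavailability fraction = (100 - 99.0) / 100
Allowed downtime = 129600 * (100 - 99.0) / 100
Allowed downtime = 1296.0 minutes

1296.0 minutes


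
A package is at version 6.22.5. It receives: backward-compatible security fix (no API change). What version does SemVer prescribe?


Current: 6.22.5
Change category: 'backward-compatible security fix (no API change)' → patch bump
SemVer rule: patch bump → increment PATCH (MAJOR and MINOR unchanged)
New: 6.22.6

6.22.6


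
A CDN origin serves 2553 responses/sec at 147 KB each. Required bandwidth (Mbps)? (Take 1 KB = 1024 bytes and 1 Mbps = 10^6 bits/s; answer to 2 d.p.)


Formula: Mbps = payload_bytes * RPS * 8 / 1e6
Payload per request = 147 KB = 147 * 1024 = 150528 bytes
Total bytes/sec = 150528 * 2553 = 384297984
Total bits/sec = 384297984 * 8 = 3074383872
Mbps = 3074383872 / 1e6 = 3074.38

3074.38 Mbps


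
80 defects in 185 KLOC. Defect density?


Defect density = defects / KLOC
Defect density = 80 / 185
Defect density = 0.432 defects/KLOC

0.432 defects/KLOC


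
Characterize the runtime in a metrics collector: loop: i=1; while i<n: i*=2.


Reasoning: i doubles each step so iterations are log2(n)
Complexity: O(log n)

O(log n)


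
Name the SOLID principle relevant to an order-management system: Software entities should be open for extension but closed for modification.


This describes the Open/Closed Principle (OCP)

Open/Closed Principle (OCP)


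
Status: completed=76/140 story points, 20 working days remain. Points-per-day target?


Formula: Required rate = Remaining points / Days left
Remaining = 140 - 76 = 64 points
Required rate = 64 / 20 = 3.2 points/day

3.2 points/day


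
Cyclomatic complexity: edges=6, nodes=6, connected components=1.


Formula: V(G) = E - N + 2P
V(G) = 6 - 6 + 2*1
V(G) = 0 + 2
V(G) = 2

2


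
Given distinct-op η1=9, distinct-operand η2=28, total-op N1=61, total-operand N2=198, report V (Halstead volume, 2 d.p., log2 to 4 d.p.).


Formula: V = N * log2(η), where N = N1 + N2 and η = η1 + η2
η = 9 + 28 = 37
N = 61 + 198 = 259
log2(37) ≈ 5.2095
V = 259 * 5.2095 = 1349.26

1349.26


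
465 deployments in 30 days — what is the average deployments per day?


Formula: deployments per day = releases / days
= 465 / 30
= 15.5 deploys/day
(equivalently, 108.5 deploys/week)

15.5 deploys/day


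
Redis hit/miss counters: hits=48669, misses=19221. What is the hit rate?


Formula: hit rate = hits / (hits + misses) * 100
hit rate = 48669 / (48669 + 19221) * 100
hit rate = 48669 / 67890 * 100
hit rate = 71.69%

71.69%


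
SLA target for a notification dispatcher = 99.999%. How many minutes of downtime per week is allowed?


Formula: allowed downtime = period * (100 - SLA) / 100
Period (week) = 10080 minutes
Unavailability fraction = (100 - 99.999) / 100
Allowed downtime = 10080 * (100 - 99.999) / 100
Allowed downtime = 0.1008 minutes

0.1008 minutes


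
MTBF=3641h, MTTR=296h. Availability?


Availability = MTBF / (MTBF + MTTR)
Availability = 3641 / (3641 + 296)
Availability = 3641 / 3937
Availability = 92.4816%

92.4816%


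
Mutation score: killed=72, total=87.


Mutation score = killed / total * 100
Mutation score = 72 / 87 * 100
Mutation score = 82.76%

82.76%


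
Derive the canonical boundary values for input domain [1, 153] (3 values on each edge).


Range: [1, 153]
Boundaries: just below min, min, min+1, max-1, max, just above max
Values: [0, 1, 2, 152, 153, 154]

[0, 1, 2, 152, 153, 154]


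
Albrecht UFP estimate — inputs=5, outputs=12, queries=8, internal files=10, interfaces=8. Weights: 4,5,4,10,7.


UFP = EI*4 + EO*5 + EQ*4 + ILF*10 + EIF*7
UFP = 5*4 + 12*5 + 8*4 + 10*10 + 8*7
UFP = 20 + 60 + 32 + 100 + 56
UFP = 268

268


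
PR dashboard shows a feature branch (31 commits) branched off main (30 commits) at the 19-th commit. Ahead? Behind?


Common ancestor: commit #19
feature commits after divergence: 31 - 19 = 12
main commits after divergence: 30 - 19 = 11
feature is 12 commits ahead of main
main is 11 commits ahead of feature

feature ahead: 12, main ahead: 11


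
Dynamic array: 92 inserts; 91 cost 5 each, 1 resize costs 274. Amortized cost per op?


Formula: Amortized cost = Total cost / Operations
Total cost = (91 * 5) + (1 * 274)
Total cost = 455 + 274 = 729
Amortized = 729 / 92 = 7.9239

7.9239


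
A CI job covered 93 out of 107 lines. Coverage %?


Coverage = covered / total * 100
Coverage = 93 / 107 * 100
Coverage = 86.92%

86.92%


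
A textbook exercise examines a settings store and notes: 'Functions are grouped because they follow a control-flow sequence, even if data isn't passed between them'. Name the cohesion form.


Reasoning: Grouped by order of execution within a routine, not by data flow
Type: Procedural cohesion

Procedural cohesion


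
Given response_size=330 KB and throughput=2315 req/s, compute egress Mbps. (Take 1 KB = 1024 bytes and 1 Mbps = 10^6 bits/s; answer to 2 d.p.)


Formula: Mbps = payload_bytes * RPS * 8 / 1e6
Payload per request = 330 KB = 330 * 1024 = 337920 bytes
Total bytes/sec = 337920 * 2315 = 782284800
Total bits/sec = 782284800 * 8 = 6258278400
Mbps = 6258278400 / 1e6 = 6258.28

6258.28 Mbps


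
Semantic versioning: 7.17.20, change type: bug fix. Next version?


Current: 7.17.20
Change category: 'bug fix' → patch bump
SemVer rule: patch bump → increment PATCH (MAJOR and MINOR unchanged)
New: 7.17.21

7.17.21


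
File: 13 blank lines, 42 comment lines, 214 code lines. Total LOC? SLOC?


Total LOC = blank + comment + code
Total LOC = 13 + 42 + 214 = 269
SLOC (source only) = code = 214

Total LOC: 269, SLOC: 214


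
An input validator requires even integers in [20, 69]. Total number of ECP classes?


Constraint: even integers in [20, 69]
Class 1: x < 20 — out-of-range invalid
Class 2: x in [20,69] but odd — wrong type invalid
Class 3: x in [20,69] and even — valid
Class 4: x > 69 — out-of-range invalid
Total equivalence classes: 4

4 equivalence classes


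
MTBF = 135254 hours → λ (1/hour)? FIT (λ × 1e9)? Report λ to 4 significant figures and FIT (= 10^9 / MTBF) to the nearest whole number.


Formula: λ = 1 / MTBF; FIT = λ × 1e9 = 1e9 / MTBF
λ = 1 / 135254 ≈ 7.393e-06 failures/hour
FIT = 1e9 / 135254 ≈ 7393 failures per 1e9 hours (nearest whole number)

λ = 7.393e-06 /h, FIT = 7393


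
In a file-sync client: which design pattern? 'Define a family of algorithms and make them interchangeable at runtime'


This matches the Strategy pattern

Strategy


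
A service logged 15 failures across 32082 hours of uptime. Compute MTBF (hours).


Formula: MTBF = Total operating time / Number of failures
MTBF = 32082 / 15
MTBF = 2138.8 hours

2138.8 hours


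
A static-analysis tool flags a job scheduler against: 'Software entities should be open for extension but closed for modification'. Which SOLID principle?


This describes the Open/Closed Principle (OCP)

Open/Closed Principle (OCP)


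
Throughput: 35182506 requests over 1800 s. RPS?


Formula: throughput = requests / seconds
throughput = 35182506 / 1800
throughput = 19545.84 requests/second

19545.84 requests/second


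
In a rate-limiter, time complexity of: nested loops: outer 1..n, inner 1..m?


Reasoning: product of independent bounds
Complexity: O(n*m)

O(n*m)


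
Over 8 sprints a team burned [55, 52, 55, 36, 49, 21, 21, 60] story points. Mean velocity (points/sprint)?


Formula: Avg velocity = Total points / Number of sprints
Points: [55, 52, 55, 36, 49, 21, 21, 60]
Sum = 55 + 52 + 55 + 36 + 49 + 21 + 21 + 60 = 349
Avg velocity = 349 / 8 = 43.63 points/sprint

43.63 points/sprint


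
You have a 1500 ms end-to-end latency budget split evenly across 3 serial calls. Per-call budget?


Formula: per_stage = total_budget / stages
per_stage = 1500 / 3
per_stage = 500.0 ms

500.0 ms


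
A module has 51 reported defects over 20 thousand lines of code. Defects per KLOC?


Defect density = defects / KLOC
Defect density = 51 / 20
Defect density = 2.55 defects/KLOC

2.55 defects/KLOC


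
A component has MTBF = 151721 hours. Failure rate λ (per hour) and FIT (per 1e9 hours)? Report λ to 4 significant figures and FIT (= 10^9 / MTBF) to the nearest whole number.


Formula: λ = 1 / MTBF; FIT = λ × 1e9 = 1e9 / MTBF
λ = 1 / 151721 ≈ 6.591e-06 failures/hour
FIT = 1e9 / 151721 ≈ 6591 failures per 1e9 hours (nearest whole number)

λ = 6.591e-06 /h, FIT = 6591


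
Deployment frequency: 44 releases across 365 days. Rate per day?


Formula: deployments per day = releases / days
= 44 / 365
= 0.121 deploys/day
(equivalently, 0.84 deploys/week)

0.121 deploys/day


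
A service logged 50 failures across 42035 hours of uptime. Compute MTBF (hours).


Formula: MTBF = Total operating time / Number of failures
MTBF = 42035 / 50
MTBF = 840.7 hours

840.7 hours


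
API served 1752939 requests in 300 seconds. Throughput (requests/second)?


Formula: throughput = requests / seconds
throughput = 1752939 / 300
throughput = 5843.13 requests/second

5843.13 requests/second


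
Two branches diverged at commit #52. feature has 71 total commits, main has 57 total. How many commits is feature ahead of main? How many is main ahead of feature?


Common ancestor: commit #52
feature commits after divergence: 71 - 52 = 19
main commits after divergence: 57 - 52 = 5
feature is 19 commits ahead of main
main is 5 commits ahead of feature

feature ahead: 19, main ahead: 5


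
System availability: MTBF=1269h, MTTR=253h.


Availability = MTBF / (MTBF + MTTR)
Availability = 1269 / (1269 + 253)
Availability = 1269 / 1522
Availability = 83.3771%

83.3771%


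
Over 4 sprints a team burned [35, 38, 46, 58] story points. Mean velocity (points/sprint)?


Formula: Avg velocity = Total points / Number of sprints
Points: [35, 38, 46, 58]
Sum = 35 + 38 + 46 + 58 = 177
Avg velocity = 177 / 4 = 44.25 points/sprint

44.25 points/sprint


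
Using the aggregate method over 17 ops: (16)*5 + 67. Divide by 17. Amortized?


Formula: Amortized cost = Total cost / Operations
Total cost = (16 * 5) + (1 * 67)
Total cost = 80 + 67 = 147
Amortized = 147 / 17 = 8.6471

8.6471


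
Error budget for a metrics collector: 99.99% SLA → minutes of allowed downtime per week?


Formula: allowed downtime = period * (100 - SLA) / 100
Period (week) = 10080 minutes
Unavailability fraction = (100 - 99.99) / 100
Allowed downtime = 10080 * (100 - 99.99) / 100
Allowed downtime = 1.008 minutes

1.008 minutes


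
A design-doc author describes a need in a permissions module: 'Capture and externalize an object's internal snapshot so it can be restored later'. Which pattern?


This matches the Memento pattern

Memento


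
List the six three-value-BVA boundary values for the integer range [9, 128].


Range: [9, 128]
Boundaries: just below min, min, min+1, max-1, max, just above max
Values: [8, 9, 10, 127, 128, 129]

[8, 9, 10, 127, 128, 129]


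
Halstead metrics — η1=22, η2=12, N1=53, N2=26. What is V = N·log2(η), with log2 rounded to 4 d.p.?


Formula: V = N * log2(η), where N = N1 + N2 and η = η1 + η2
η = 22 + 12 = 34
N = 53 + 26 = 79
log2(34) ≈ 5.0875
V = 79 * 5.0875 = 401.91

401.91


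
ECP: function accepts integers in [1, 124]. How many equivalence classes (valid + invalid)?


Valid range: [1, 124]
Class 1: x < 1 — invalid
Class 2: 1 ≤ x ≤ 124 — valid
Class 3: x > 124 — invalid
Total equivalence classes: 3

3 equivalence classes


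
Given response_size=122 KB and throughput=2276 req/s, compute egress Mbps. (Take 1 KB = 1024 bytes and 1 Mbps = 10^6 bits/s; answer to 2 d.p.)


Formula: Mbps = payload_bytes * RPS * 8 / 1e6
Payload per request = 122 KB = 122 * 1024 = 124928 bytes
Total bytes/sec = 124928 * 2276 = 284336128
Total bits/sec = 284336128 * 8 = 2274689024
Mbps = 2274689024 / 1e6 = 2274.69

2274.69 Mbps


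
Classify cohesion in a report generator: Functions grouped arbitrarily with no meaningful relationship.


Reasoning: Worst: random grouping
Type: Coincidental cohesion

Coincidental cohesion


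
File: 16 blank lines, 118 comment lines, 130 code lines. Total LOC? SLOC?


Total LOC = blank + comment + code
Total LOC = 16 + 118 + 130 = 264
SLOC (source only) = code = 130

Total LOC: 264, SLOC: 130


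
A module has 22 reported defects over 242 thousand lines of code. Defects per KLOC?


Defect density = defects / KLOC
Defect density = 22 / 242
Defect density = 0.091 defects/KLOC

0.091 defects/KLOC


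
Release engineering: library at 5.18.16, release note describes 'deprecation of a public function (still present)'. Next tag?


Current: 5.18.16
Change category: 'deprecation of a public function (still present)' → minor bump
SemVer rule: minor bump → increment MINOR, reset PATCH to 0 (MAJOR unchanged)
New: 5.19.0

5.19.0


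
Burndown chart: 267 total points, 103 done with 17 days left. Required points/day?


Formula: Required rate = Remaining points / Days left
Remaining = 267 - 103 = 164 points
Required rate = 164 / 17 = 9.65 points/day

9.65 points/day


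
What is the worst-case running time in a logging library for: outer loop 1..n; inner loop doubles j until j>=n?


Reasoning: linear outer times logarithmic inner
Complexity: O(n log n)

O(n log n)


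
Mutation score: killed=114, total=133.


Mutation score = killed / total * 100
Mutation score = 114 / 133 * 100
Mutation score = 85.71%

85.71%


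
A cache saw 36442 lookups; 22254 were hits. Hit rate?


Formula: hit rate = hits / (hits + misses) * 100
hit rate = 22254 / (22254 + 14188) * 100
hit rate = 22254 / 36442 * 100
hit rate = 61.07%

61.07%


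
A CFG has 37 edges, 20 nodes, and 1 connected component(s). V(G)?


Formula: V(G) = E - N + 2P
V(G) = 37 - 20 + 2*1
V(G) = 17 + 2
V(G) = 19

19


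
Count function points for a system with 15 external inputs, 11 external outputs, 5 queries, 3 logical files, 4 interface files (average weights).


UFP = EI*4 + EO*5 + EQ*4 + ILF*10 + EIF*7
UFP = 15*4 + 11*5 + 5*4 + 3*10 + 4*7
UFP = 60 + 55 + 20 + 30 + 28
UFP = 193

193


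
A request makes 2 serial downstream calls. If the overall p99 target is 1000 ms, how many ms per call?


Formula: per_stage = total_budget / stages
per_stage = 1000 / 2
per_stage = 500.0 ms

500.0 ms


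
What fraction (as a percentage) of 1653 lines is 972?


Coverage = covered / total * 100
Coverage = 972 / 1653 * 100
Coverage = 58.8%

58.8%


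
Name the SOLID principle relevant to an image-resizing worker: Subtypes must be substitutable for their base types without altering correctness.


This describes the Liskov Substitution Principle (LSP)

Liskov Substitution Principle (LSP)


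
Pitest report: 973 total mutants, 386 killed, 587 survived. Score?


Mutation score = killed / total * 100
Mutation score = 386 / 973 * 100
Mutation score = 39.67%

39.67%


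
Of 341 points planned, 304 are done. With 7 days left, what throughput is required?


Formula: Required rate = Remaining points / Days left
Remaining = 341 - 304 = 37 points
Required rate = 37 / 7 = 5.29 points/day

5.29 points/day


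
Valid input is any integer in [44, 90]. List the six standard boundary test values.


Range: [44, 90]
Boundaries: just below min, min, min+1, max-1, max, just above max
Values: [43, 44, 45, 89, 90, 91]

[43, 44, 45, 89, 90, 91]


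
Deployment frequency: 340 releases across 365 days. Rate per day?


Formula: deployments per day = releases / days
= 340 / 365
= 0.932 deploys/day
(equivalently, 6.52 deploys/week)

0.932 deploys/day


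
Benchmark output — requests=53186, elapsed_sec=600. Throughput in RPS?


Formula: throughput = requests / seconds
throughput = 53186 / 600
throughput = 88.64 requests/second

88.64 requests/second


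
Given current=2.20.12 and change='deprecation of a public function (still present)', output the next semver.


Current: 2.20.12
Change category: 'deprecation of a public function (still present)' → minor bump
SemVer rule: minor bump → increment MINOR, reset PATCH to 0 (MAJOR unchanged)
New: 2.21.0

2.21.0


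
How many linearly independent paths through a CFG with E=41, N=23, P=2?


Formula: V(G) = E - N + 2P
V(G) = 41 - 23 + 2*2
V(G) = 18 + 4
V(G) = 22

22


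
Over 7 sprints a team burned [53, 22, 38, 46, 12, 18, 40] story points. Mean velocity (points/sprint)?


Formula: Avg velocity = Total points / Number of sprints
Points: [53, 22, 38, 46, 12, 18, 40]
Sum = 53 + 22 + 38 + 46 + 12 + 18 + 40 = 229
Avg velocity = 229 / 7 = 32.71 points/sprint

32.71 points/sprint


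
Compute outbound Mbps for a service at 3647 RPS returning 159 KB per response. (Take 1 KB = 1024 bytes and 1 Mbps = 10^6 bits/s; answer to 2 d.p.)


Formula: Mbps = payload_bytes * RPS * 8 / 1e6
Payload per request = 159 KB = 159 * 1024 = 162816 bytes
Total bytes/sec = 162816 * 3647 = 593789952
Total bits/sec = 593789952 * 8 = 4750319616
Mbps = 4750319616 / 1e6 = 4750.32

4750.32 Mbps


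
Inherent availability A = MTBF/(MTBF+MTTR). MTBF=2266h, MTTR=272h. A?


Availability = MTBF / (MTBF + MTTR)
Availability = 2266 / (2266 + 272)
Availability = 2266 / 2538
Availability = 89.2829%

89.2829%


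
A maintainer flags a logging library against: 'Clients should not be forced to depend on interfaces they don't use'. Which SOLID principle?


This describes the Interface Segregation Principle (ISP)

Interface Segregation Principle (ISP)


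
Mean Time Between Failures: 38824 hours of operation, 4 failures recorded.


Formula: MTBF = Total operating time / Number of failures
MTBF = 38824 / 4
MTBF = 9706.0 hours

9706.0 hours


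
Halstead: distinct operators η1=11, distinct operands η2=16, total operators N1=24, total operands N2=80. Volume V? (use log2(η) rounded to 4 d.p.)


Formula: V = N * log2(η), where N = N1 + N2 and η = η1 + η2
η = 11 + 16 = 27
N = 24 + 80 = 104
log2(27) ≈ 4.7549
V = 104 * 4.7549 = 494.51

494.51


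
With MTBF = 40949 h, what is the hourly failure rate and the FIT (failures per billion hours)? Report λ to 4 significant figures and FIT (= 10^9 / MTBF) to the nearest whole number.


Formula: λ = 1 / MTBF; FIT = λ × 1e9 = 1e9 / MTBF
λ = 1 / 40949 ≈ 2.442e-05 failures/hour
FIT = 1e9 / 40949 ≈ 24421 failures per 1e9 hours (nearest whole number)

λ = 2.442e-05 /h, FIT = 24421


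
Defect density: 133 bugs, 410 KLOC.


Defect density = defects / KLOC
Defect density = 133 / 410
Defect density = 0.324 defects/KLOC

0.324 defects/KLOC


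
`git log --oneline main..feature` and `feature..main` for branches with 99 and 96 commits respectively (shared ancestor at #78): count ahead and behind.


Common ancestor: commit #78
feature commits after divergence: 99 - 78 = 21
main commits after divergence: 96 - 78 = 18
feature is 21 commits ahead of main
main is 18 commits ahead of feature

feature ahead: 21, main ahead: 18


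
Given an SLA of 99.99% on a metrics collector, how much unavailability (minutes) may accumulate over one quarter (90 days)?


Formula: allowed downtime = period * (100 - SLA) / 100
Period (quarter (90 days)) = 129600 minutes
Unavailability fraction = (100 - 99.99) / 100
Allowed downtime = 129600 * (100 - 99.99) / 100
Allowed downtime = 12.96 minutes

12.96 minutes


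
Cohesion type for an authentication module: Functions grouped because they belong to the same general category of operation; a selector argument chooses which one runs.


Reasoning: Grouped by category of activity, not by data or sequence
Type: Logical cohesion

Logical cohesion


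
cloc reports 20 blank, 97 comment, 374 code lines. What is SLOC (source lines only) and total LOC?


Total LOC = blank + comment + code
Total LOC = 20 + 97 + 374 = 491
SLOC (source only) = code = 374

Total LOC: 491, SLOC: 374


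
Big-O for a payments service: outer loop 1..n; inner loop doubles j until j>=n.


Reasoning: linear outer times logarithmic inner
Complexity: O(n log n)

O(n log n)


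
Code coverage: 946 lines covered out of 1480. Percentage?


Coverage = covered / total * 100
Coverage = 946 / 1480 * 100
Coverage = 63.92%

63.92%


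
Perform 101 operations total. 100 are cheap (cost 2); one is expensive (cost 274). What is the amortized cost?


Formula: Amortized cost = Total cost / Operations
Total cost = (100 * 2) + (1 * 274)
Total cost = 200 + 274 = 474
Amortized = 474 / 101 = 4.6931

4.6931


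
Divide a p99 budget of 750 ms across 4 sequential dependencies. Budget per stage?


Formula: per_stage = total_budget / stages
per_stage = 750 / 4
per_stage = 187.5 ms

187.5 ms


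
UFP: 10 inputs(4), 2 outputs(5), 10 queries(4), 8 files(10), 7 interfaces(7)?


UFP = EI*4 + EO*5 + EQ*4 + ILF*10 + EIF*7
UFP = 10*4 + 2*5 + 10*4 + 8*10 + 7*7
UFP = 40 + 10 + 40 + 80 + 49
UFP = 219

219


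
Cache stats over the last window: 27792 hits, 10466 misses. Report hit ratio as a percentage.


Formula: hit rate = hits / (hits + misses) * 100
hit rate = 27792 / (27792 + 10466) * 100
hit rate = 27792 / 38258 * 100
hit rate = 72.64%

72.64%


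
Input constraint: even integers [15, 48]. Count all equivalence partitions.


Constraint: even integers in [15, 48]
Class 1: x < 15 — out-of-range invalid
Class 2: x in [15,48] but odd — wrong type invalid
Class 3: x in [15,48] and even — valid
Class 4: x > 48 — out-of-range invalid
Total equivalence classes: 4

4 equivalence classes


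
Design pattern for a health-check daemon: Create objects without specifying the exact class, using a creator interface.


This matches the Factory Method pattern

Factory Method


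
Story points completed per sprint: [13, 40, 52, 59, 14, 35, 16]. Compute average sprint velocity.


Formula: Avg velocity = Total points / Number of sprints
Points: [13, 40, 52, 59, 14, 35, 16]
Sum = 13 + 40 + 52 + 59 + 14 + 35 + 16 = 229
Avg velocity = 229 / 7 = 32.71 points/sprint

32.71 points/sprint


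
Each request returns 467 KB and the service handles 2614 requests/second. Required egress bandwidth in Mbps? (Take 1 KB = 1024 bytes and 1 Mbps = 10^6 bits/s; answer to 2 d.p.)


Formula: Mbps = payload_bytes * RPS * 8 / 1e6
Payload per request = 467 KB = 467 * 1024 = 478208 bytes
Total bytes/sec = 478208 * 2614 = 1250035712
Total bits/sec = 1250035712 * 8 = 10000285696
Mbps = 10000285696 / 1e6 = 10000.29

10000.29 Mbps


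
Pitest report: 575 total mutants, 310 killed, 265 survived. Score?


Mutation score = killed / total * 100
Mutation score = 310 / 575 * 100
Mutation score = 53.91%

53.91%


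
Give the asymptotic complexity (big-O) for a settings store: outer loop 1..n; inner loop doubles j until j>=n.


Reasoning: linear outer times logarithmic inner
Complexity: O(n log n)

O(n log n)


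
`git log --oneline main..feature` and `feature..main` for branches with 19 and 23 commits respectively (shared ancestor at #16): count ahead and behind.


Common ancestor: commit #16
feature commits after divergence: 19 - 16 = 3
main commits after divergence: 23 - 16 = 7
feature is 3 commits ahead of main
main is 7 commits ahead of feature

feature ahead: 3, main ahead: 7


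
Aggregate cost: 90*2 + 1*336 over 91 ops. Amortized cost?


Formula: Amortized cost = Total cost / Operations
Total cost = (90 * 2) + (1 * 336)
Total cost = 180 + 336 = 516
Amortized = 516 / 91 = 5.6703

5.6703


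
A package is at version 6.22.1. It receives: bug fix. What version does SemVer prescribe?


Current: 6.22.1
Change category: 'bug fix' → patch bump
SemVer rule: patch bump → increment PATCH (MAJOR and MINOR unchanged)
New: 6.22.2

6.22.2


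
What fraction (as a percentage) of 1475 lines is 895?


Coverage = covered / total * 100
Coverage = 895 / 1475 * 100
Coverage = 60.68%

60.68%


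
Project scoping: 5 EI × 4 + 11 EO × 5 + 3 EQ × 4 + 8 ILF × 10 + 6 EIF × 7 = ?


UFP = EI*4 + EO*5 + EQ*4 + ILF*10 + EIF*7
UFP = 5*4 + 11*5 + 3*4 + 8*10 + 6*7
UFP = 20 + 55 + 12 + 80 + 42
UFP = 209

209


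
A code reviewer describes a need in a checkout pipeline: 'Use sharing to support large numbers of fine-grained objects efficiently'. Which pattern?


This matches the Flyweight pattern

Flyweight


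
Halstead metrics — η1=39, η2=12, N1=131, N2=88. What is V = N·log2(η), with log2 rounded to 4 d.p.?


Formula: V = N * log2(η), where N = N1 + N2 and η = η1 + η2
η = 39 + 12 = 51
N = 131 + 88 = 219
log2(51) ≈ 5.6724
V = 219 * 5.6724 = 1242.26

1242.26


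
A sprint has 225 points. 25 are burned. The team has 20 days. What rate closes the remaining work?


Formula: Required rate = Remaining points / Days left
Remaining = 225 - 25 = 200 points
Required rate = 200 / 20 = 10.0 points/day

10.0 points/day


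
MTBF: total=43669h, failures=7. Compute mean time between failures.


Formula: MTBF = Total operating time / Number of failures
MTBF = 43669 / 7
MTBF = 6238.43 hours

6238.43 hours


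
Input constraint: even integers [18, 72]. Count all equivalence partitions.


Constraint: even integers in [18, 72]
Class 1: x < 18 — out-of-range invalid
Class 2: x in [18,72] but odd — wrong type invalid
Class 3: x in [18,72] and even — valid
Class 4: x > 72 — out-of-range invalid
Total equivalence classes: 4

4 equivalence classes


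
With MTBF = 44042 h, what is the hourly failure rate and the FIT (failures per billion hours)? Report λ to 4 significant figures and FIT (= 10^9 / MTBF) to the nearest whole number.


Formula: λ = 1 / MTBF; FIT = λ × 1e9 = 1e9 / MTBF
λ = 1 / 44042 ≈ 2.271e-05 failures/hour
FIT = 1e9 / 44042 ≈ 22706 failures per 1e9 hours (nearest whole number)

λ = 2.271e-05 /h, FIT = 22706


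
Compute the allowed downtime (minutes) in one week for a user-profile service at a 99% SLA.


Formula: allowed downtime = period * (100 - SLA) / 100
Period (week) = 10080 minutes
Unavailability fraction = (100 - 99.0) / 100
Allowed downtime = 10080 * (100 - 99.0) / 100
Allowed downtime = 100.8 minutes

100.8 minutes


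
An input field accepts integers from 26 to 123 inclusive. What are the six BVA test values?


Range: [26, 123]
Boundaries: just below min, min, min+1, max-1, max, just above max
Values: [25, 26, 27, 122, 123, 124]

[25, 26, 27, 122, 123, 124]


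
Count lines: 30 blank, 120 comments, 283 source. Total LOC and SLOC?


Total LOC = blank + comment + code
Total LOC = 30 + 120 + 283 = 433
SLOC (source only) = code = 283

Total LOC: 433, SLOC: 283


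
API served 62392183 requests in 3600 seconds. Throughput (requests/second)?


Formula: throughput = requests / seconds
throughput = 62392183 / 3600
throughput = 17331.16 requests/second

17331.16 requests/second


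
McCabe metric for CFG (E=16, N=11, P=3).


Formula: V(G) = E - N + 2P
V(G) = 16 - 11 + 2*3
V(G) = 5 + 6
V(G) = 11

11


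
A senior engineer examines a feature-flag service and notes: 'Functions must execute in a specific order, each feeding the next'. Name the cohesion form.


Reasoning: Output of one is input to next
Type: Sequential cohesion

Sequential cohesion


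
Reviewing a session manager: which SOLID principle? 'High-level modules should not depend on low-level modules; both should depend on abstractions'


This describes the Dependency Inversion Principle (DIP)

Dependency Inversion Principle (DIP)


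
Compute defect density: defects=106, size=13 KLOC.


Defect density = defects / KLOC
Defect density = 106 / 13
Defect density = 8.154 defects/KLOC

8.154 defects/KLOC


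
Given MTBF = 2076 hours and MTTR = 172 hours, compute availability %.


Availability = MTBF / (MTBF + MTTR)
Availability = 2076 / (2076 + 172)
Availability = 2076 / 2248
Availability = 92.3488%

92.3488%
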